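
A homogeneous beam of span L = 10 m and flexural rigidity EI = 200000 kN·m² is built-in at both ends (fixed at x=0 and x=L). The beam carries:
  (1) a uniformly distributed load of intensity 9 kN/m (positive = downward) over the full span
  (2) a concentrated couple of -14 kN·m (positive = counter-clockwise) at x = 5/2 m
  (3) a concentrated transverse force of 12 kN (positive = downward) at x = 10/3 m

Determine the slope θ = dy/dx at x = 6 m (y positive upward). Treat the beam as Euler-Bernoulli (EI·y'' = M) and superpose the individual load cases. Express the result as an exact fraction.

Load 1 — uniform load w=9 kN/m over full span:
  θ_1 = -wx(L-x)(L-2x)/(12EI) = -9·6·(10-6)·(10-2·6)/(12·200000) = 9/50000 rad
Load 2 — applied couple M₀=-14 kN·m at a=5/2 m (b=L-a=15/2):
  θ_2 = (R_Ax²/2 - M_Ax - M₀(x-a))/EI  [x>a] with R_A=-63/40, M_A=21/8 = ((-63/40)·6²/2 - (21/8)·6 - (-14)·(6-(5/2)))/200000 = 49/2000000 rad
Load 3 — point force P=12 kN at a=10/3 m (b=L-a=20/3):
  θ_3 = Pa²(L-x)(2bL-(3b+a)(L-x))/(2L³EI)  [x>a] = 12·(10/3)²·(10-6)·(2·(20/3)·10-(3·(20/3)+(10/3))·(10-6))/(2·10³·200000) = 1/18750 rad
Superposition: θ = Σ θ_i = 1547/6000000 rad ≈ 0.000258 rad

θ(6) = 1547/6000000 rad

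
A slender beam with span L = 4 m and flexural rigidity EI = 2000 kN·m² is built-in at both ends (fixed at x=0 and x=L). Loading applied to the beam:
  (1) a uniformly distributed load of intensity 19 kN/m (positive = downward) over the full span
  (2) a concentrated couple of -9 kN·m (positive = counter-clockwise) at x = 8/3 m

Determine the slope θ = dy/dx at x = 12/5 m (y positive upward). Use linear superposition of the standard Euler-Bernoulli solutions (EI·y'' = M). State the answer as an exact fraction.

θ(12/5) = 107/62500 rad

Load 1 — uniform load w=19 kN/m over full span:
  θ_1 = -wx(L-x)(L-2x)/(12EI) = -19·(12/5)·(4-(12/5))·(4-2·(12/5))/(12·2000) = 38/15625 rad
Load 2 — applied couple M₀=-9 kN·m at a=8/3 m (b=L-a=4/3):
  θ_2 = (R_Ax²/2 - M_Ax)/EI  [x≤a] with R_A=-3, M_A=-3 = ((-3)·(12/5)²/2 - (-3)·(12/5))/2000 = -9/12500 rad
Superposition: θ = Σ θ_i = 107/62500 rad ≈ 0.001712 rad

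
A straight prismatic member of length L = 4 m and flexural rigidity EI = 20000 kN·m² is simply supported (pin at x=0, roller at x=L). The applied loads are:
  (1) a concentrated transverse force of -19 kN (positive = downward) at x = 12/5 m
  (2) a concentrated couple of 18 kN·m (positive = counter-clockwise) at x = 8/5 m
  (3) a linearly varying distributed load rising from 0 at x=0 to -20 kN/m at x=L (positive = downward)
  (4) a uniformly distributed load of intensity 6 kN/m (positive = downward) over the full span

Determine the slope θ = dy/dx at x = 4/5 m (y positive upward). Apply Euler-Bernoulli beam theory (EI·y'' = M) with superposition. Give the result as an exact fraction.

θ(4/5) = 7039/5625000 rad

Load 1 — point force P=-19 kN at a=12/5 m (b=L-a=8/5):
  θ_1 = -Pb(L²-b²-3x²)/(6LEI)  [x≤a] = -(-19)·(8/5)·(4²-(8/5)²-3·(4/5)²)/(6·4·20000) = 57/78125 rad
Load 2 — applied couple M₀=18 kN·m at a=8/5 m (b=L-a=12/5):
  θ_2 = (M₀x²/(2L)+C₁)/EI  [x≤a] with C₁=M₀(3b²-L²)/(6L)=24/25 = (18·(4/5)²/(2·4)+(24/25))/20000 = 3/25000 rad
Load 3 — triangular load w₀=-20 kN/m (0→w₀ over full span):
  θ_3 = -w₀(7L⁴-30L²x²+15x⁴)/(360LEI) = -(-20)·(7·4⁴-30·4²·(4/5)²+15·(4/5)⁴)/(360·4·20000) = 728/703125 rad
Load 4 — uniform load w=6 kN/m over full span:
  θ_4 = -w(L³-6Lx²+4x³)/(24EI) = -6·(4³-6·4·(4/5)²+4·(4/5)³)/(24·20000) = -99/156250 rad
Superposition: θ = Σ θ_i = 7039/5625000 rad ≈ 0.001251 rad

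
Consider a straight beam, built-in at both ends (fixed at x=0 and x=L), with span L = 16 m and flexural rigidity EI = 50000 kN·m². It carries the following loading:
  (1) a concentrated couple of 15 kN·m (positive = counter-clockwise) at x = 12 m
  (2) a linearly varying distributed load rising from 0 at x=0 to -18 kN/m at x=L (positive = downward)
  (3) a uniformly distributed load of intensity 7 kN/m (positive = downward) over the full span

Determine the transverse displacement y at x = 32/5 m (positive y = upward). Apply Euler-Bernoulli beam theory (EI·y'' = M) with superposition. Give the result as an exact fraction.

y(32/5) = 203154/48828125 m

Load 1 — applied couple M₀=15 kN·m at a=12 m (b=L-a=4):
  y_1 = (R_Ax³/6 - M_Ax²/2)/EI  [x≤a] with R_A=135/128, M_A=75/16 = ((135/128)·(32/5)³/6 - (75/16)·(32/5)²/2)/50000 = -78/78125 m
Load 2 — triangular load w₀=-18 kN/m (0→w₀ over full span):
  y_2 = -w₀x²(L-x)²(x+2L)/(120LEI) = -(-18)·(32/5)²·(16-(32/5))²·((32/5)+2·16)/(120·16·50000) = 1327104/48828125 m
Load 3 — uniform load w=7 kN/m over full span:
  y_3 = -wx²(L-x)²/(24EI) = -7·(32/5)²·(16-(32/5))²/(24·50000) = -43008/1953125 m
Superposition: y = Σ y_i = 203154/48828125 m ≈ 0.004161 m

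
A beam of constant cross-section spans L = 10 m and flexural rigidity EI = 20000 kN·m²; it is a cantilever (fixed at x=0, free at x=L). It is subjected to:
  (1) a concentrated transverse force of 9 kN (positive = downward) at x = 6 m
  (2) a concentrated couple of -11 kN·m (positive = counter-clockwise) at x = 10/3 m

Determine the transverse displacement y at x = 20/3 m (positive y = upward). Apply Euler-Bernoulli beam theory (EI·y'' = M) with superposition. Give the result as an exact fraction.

Load 1 — point force P=9 kN at a=6 m (b=L-a=4):
  y_1 = -Pa²(3x-a)/(6EI)  [x>a] = -9·6²·(3·(20/3)-6)/(6·20000) = -189/5000 m
Load 2 — applied couple M₀=-11 kN·m at a=10/3 m (b=L-a=20/3):
  y_2 = M₀a(2x-a)/(2EI)  [x>a] = (-11)·(10/3)·(2·(20/3)-(10/3))/(2·20000) = -11/1200 m
Superposition: y = Σ y_i = -1409/30000 m ≈ -0.046967 m

y(20/3) = -1409/30000 m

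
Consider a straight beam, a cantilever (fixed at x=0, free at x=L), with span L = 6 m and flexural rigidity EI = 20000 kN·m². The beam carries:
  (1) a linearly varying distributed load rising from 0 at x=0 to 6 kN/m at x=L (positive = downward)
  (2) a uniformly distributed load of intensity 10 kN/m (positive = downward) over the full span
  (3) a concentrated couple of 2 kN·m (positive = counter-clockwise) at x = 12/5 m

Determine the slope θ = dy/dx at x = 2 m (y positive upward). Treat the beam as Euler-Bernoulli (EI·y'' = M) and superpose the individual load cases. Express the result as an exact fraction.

θ(2) = -179/10000 rad

Load 1 — triangular load w₀=6 kN/m (0→w₀ over full span):
  θ_1 = (w₀Lx²/4-w₀L²x/3-w₀x⁴/(24L))/EI = (6·6·2²/4-6·6²·2/3-6·2⁴/(24·6))/20000 = -163/30000 rad
Load 2 — uniform load w=10 kN/m over full span:
  θ_2 = -wx(x²-3Lx+3L²)/(6EI) = -10·2·(2²-3·6·2+3·6²)/(6·20000) = -19/1500 rad
Load 3 — applied couple M₀=2 kN·m at a=12/5 m (b=L-a=18/5):
  θ_3 = M₀x/EI  [x≤a] = 2·2/20000 = 1/5000 rad
Superposition: θ = Σ θ_i = -179/10000 rad ≈ -0.017900 rad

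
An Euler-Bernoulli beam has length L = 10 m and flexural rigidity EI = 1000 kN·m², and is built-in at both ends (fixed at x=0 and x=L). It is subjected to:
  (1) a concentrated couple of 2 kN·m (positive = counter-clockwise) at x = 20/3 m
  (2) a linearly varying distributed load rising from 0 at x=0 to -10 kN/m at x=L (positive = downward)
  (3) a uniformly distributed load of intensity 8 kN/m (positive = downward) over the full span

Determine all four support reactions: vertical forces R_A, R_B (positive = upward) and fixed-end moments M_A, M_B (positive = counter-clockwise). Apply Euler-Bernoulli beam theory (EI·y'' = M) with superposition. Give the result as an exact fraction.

Load 1 — applied couple M₀=2 kN·m at a=20/3 m (b=L-a=10/3):
  R_A = 6M₀ab/L³ = 6·2·(20/3)·(10/3)/10³ = 4/15 kN
  M_A = M₀b(2a-b)/L² = 2·(10/3)·(2·(20/3)-(10/3))/10² = 2/3 kN·m
  R_B = -6M₀ab/L³ = -6·2·(20/3)·(10/3)/10³ = -4/15 kN
  M_B = M₀a(2b-a)/L² = 2·(20/3)·(2·(10/3)-(20/3))/10² = 0 kN·m
Load 2 — triangular load w₀=-10 kN/m (0→w₀ over full span):
  R_A = 3w₀L/20 = 3·(-10)·10/20 = -15 kN
  M_A = w₀L²/30 = (-10)·10²/30 = -100/3 kN·m
  R_B = 7w₀L/20 = 7·(-10)·10/20 = -35 kN
  M_B = -w₀L²/20 = -(-10)·10²/20 = 50 kN·m
Load 3 — uniform load w=8 kN/m over full span:
  R_A = wL/2 = 8·10/2 = 40 kN
  M_A = wL²/12 = 8·10²/12 = 200/3 kN·m
  R_B = wL/2 = 8·10/2 = 40 kN
  M_B = -wL²/12 = -8·10²/12 = -200/3 kN·m
Superposition: R_A = 379/15 kN, M_A = 34 kN·m, R_B = 71/15 kN, M_B = -50/3 kN·m

R_A = 379/15 kN, M_A = 34 kN·m, R_B = 71/15 kN, M_B = -50/3 kN·m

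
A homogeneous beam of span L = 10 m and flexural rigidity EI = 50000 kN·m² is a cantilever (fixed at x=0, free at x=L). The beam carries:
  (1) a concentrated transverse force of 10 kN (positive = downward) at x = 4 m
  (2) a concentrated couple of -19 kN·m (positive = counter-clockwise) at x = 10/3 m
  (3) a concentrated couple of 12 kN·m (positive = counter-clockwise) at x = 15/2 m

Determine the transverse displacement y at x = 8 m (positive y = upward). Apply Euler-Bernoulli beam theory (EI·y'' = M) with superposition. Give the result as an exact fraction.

y(8) = -1987/180000 m

Load 1 — point force P=10 kN at a=4 m (b=L-a=6):
  y_1 = -Pa²(3x-a)/(6EI)  [x>a] = -10·4²·(3·8-4)/(6·50000) = -4/375 m
Load 2 — applied couple M₀=-19 kN·m at a=10/3 m (b=L-a=20/3):
  y_2 = M₀a(2x-a)/(2EI)  [x>a] = (-19)·(10/3)·(2·8-(10/3))/(2·50000) = -361/45000 m
Load 3 — applied couple M₀=12 kN·m at a=15/2 m (b=L-a=5/2):
  y_3 = M₀a(2x-a)/(2EI)  [x>a] = 12·(15/2)·(2·8-(15/2))/(2·50000) = 153/20000 m
Superposition: y = Σ y_i = -1987/180000 m ≈ -0.011039 m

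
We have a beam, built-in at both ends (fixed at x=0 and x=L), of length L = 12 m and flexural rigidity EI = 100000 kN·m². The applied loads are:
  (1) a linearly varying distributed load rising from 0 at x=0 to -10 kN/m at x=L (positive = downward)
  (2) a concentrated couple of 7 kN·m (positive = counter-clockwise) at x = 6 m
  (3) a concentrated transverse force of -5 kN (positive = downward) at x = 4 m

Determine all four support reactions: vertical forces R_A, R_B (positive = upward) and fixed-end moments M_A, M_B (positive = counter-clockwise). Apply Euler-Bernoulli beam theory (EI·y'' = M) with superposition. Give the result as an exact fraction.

Load 1 — triangular load w₀=-10 kN/m (0→w₀ over full span):
  R_A = 3w₀L/20 = 3·(-10)·12/20 = -18 kN
  M_A = w₀L²/30 = (-10)·12²/30 = -48 kN·m
  R_B = 7w₀L/20 = 7·(-10)·12/20 = -42 kN
  M_B = -w₀L²/20 = -(-10)·12²/20 = 72 kN·m
Load 2 — applied couple M₀=7 kN·m at a=6 m (b=L-a=6):
  R_A = 6M₀ab/L³ = 6·7·6·6/12³ = 7/8 kN
  M_A = M₀b(2a-b)/L² = 7·6·(2·6-6)/12² = 7/4 kN·m
  R_B = -6M₀ab/L³ = -6·7·6·6/12³ = -7/8 kN
  M_B = M₀a(2b-a)/L² = 7·6·(2·6-6)/12² = 7/4 kN·m
Load 3 — point force P=-5 kN at a=4 m (b=L-a=8):
  R_A = Pb²(3a+b)/L³ = (-5)·8²·(3·4+8)/12³ = -100/27 kN
  M_A = Pab²/L² = (-5)·4·8²/12² = -80/9 kN·m
  R_B = Pa²(a+3b)/L³ = (-5)·4²·(4+3·8)/12³ = -35/27 kN
  M_B = -Pa²b/L² = -(-5)·4²·8/12² = 40/9 kN·m
Superposition: R_A = -4499/216 kN, M_A = -1985/36 kN·m, R_B = -9541/216 kN, M_B = 2815/36 kN·m

R_A = -4499/216 kN, M_A = -1985/36 kN·m, R_B = -9541/216 kN, M_B = 2815/36 kN·m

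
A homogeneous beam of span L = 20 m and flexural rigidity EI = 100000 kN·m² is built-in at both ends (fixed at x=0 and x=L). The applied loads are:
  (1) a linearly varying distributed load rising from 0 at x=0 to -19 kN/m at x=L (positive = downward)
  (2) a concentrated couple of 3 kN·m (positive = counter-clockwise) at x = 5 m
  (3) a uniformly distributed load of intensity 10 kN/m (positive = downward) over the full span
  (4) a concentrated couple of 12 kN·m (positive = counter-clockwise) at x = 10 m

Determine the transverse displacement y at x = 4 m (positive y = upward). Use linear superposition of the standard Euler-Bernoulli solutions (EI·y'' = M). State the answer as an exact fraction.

Load 1 — triangular load w₀=-19 kN/m (0→w₀ over full span):
  y_1 = -w₀x²(L-x)²(x+2L)/(120LEI) = -(-19)·4²·(20-4)²·(4+2·20)/(120·20·100000) = 3344/234375 m
Load 2 — applied couple M₀=3 kN·m at a=5 m (b=L-a=15):
  y_2 = (R_Ax³/6 - M_Ax²/2)/EI  [x≤a] with R_A=27/160, M_A=-9/16 = ((27/160)·4³/6 - (-9/16)·4²/2)/100000 = 63/1000000 m
Load 3 — uniform load w=10 kN/m over full span:
  y_3 = -wx²(L-x)²/(24EI) = -10·4²·(20-4)²/(24·100000) = -32/1875 m
Load 4 — applied couple M₀=12 kN·m at a=10 m (b=L-a=10):
  y_4 = (R_Ax³/6 - M_Ax²/2)/EI  [x≤a] with R_A=9/10, M_A=3 = ((9/10)·4³/6 - 3·4²/2)/100000 = -9/62500 m
Superposition: y = Σ y_i = -43199/15000000 m ≈ -0.002880 m

y(4) = -43199/15000000 m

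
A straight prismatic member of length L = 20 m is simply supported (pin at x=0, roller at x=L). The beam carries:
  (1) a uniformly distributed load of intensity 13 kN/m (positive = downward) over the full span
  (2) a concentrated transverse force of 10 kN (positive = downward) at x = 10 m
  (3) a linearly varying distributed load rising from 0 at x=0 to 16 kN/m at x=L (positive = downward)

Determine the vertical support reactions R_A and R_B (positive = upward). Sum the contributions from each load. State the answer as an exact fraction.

R_A = 565/3 kN, R_B = 725/3 kN

Load 1 — uniform load w=13 kN/m over full span:
  R_A = wL/2 = 13·20/2 = 130 kN
  R_B = wL/2 = 13·20/2 = 130 kN
Load 2 — point force P=10 kN at a=10 m (b=L-a=10):
  R_A = Pb/L = 10·10/20 = 5 kN
  R_B = Pa/L = 10·10/20 = 5 kN
Load 3 — triangular load w₀=16 kN/m (0→w₀ over full span):
  R_A = w₀L/6 = 16·20/6 = 160/3 kN
  R_B = w₀L/3 = 16·20/3 = 320/3 kN
Superposition: R_A = 565/3 kN, R_B = 725/3 kN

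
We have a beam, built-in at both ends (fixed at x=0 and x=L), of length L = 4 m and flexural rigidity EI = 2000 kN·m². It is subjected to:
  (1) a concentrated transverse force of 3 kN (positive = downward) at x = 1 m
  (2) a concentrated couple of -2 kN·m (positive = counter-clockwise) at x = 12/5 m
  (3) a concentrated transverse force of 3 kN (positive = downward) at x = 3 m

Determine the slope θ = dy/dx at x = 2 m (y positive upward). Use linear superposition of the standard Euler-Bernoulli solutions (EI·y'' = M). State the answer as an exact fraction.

Load 1 — point force P=3 kN at a=1 m (b=L-a=3):
  θ_1 = Pa²(L-x)(2bL-(3b+a)(L-x))/(2L³EI)  [x>a] = 3·1²·(4-2)·(2·3·4-(3·3+1)·(4-2))/(2·4³·2000) = 3/32000 rad
Load 2 — applied couple M₀=-2 kN·m at a=12/5 m (b=L-a=8/5):
  θ_2 = (R_Ax²/2 - M_Ax)/EI  [x≤a] with R_A=-18/25, M_A=-16/25 = ((-18/25)·2²/2 - (-16/25)·2)/2000 = -1/12500 rad
Load 3 — point force P=3 kN at a=3 m (b=L-a=1):
  θ_3 = -Pb²x(2aL-(3a+b)x)/(2L³EI)  [x≤a] = -3·1²·2·(2·3·4-(3·3+1)·2)/(2·4³·2000) = -3/32000 rad
Superposition: θ = Σ θ_i = -1/12500 rad ≈ -0.000080 rad

θ(2) = -1/12500 rad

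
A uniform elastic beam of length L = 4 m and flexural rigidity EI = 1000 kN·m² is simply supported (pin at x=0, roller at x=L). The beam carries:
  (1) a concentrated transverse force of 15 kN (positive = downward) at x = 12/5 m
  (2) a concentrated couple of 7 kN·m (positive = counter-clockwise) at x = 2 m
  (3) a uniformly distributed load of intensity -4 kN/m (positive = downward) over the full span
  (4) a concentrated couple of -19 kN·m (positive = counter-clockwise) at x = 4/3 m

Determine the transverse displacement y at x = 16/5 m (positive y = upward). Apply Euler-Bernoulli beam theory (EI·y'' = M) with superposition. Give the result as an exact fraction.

Load 1 — point force P=15 kN at a=12/5 m (b=L-a=8/5):
  y_1 = -Pa(L-x)(2Lx-a²-x²)/(6LEI)  [x>a] = -15·(12/5)·(4-(16/5))·(2·4·(16/5)-(12/5)²-(16/5)²)/(6·4·1000) = -36/3125 m
Load 2 — applied couple M₀=7 kN·m at a=2 m (b=L-a=2):
  y_2 = (M₀x³/(6L)-M₀(x-a)²/2+C₁x)/EI  [x>a] with C₁=M₀(3b²-L²)/(6L)=-7/6 = (7·(16/5)³/(6·4)-7·((16/5)-2)²/2+(-7/6)·(16/5))/1000 = 49/62500 m
Load 3 — uniform load w=-4 kN/m over full span:
  y_3 = -wx(L³-2Lx²+x³)/(24EI) = -(-4)·(16/5)·(4³-2·4·(16/5)²+(16/5)³)/(24·1000) = 1856/234375 m
Load 4 — applied couple M₀=-19 kN·m at a=4/3 m (b=L-a=8/3):
  y_4 = (M₀x³/(6L)-M₀(x-a)²/2+C₁x)/EI  [x>a] with C₁=M₀(3b²-L²)/(6L)=-38/9 = ((-19)·(16/5)³/(6·4)-(-19)·((16/5)-(4/3))²/2+(-38/9)·(16/5))/1000 = -893/140625 m
Superposition: y = Σ y_i = -25783/2812500 m ≈ -0.009167 m

y(16/5) = -25783/2812500 m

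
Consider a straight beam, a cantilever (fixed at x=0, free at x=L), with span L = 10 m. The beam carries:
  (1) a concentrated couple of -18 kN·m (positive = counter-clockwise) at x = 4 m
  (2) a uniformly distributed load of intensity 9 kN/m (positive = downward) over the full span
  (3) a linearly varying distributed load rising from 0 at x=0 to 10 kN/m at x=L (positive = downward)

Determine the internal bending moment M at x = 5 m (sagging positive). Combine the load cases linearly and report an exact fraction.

M(5) = -650/3 kN·m

Load 1 — applied couple M₀=-18 kN·m at a=4 m (b=L-a=6):
  M_1 = 0  [x>a] = 0 kN·m
Load 2 — uniform load w=9 kN/m over full span:
  M_2 = -w(L-x)²/2 = -9·(10-5)²/2 = -225/2 kN·m
Load 3 — triangular load w₀=10 kN/m (0→w₀ over full span):
  M_3 = w₀Lx/2 - w₀L²/3 - w₀x³/(6L) = 10·10·5/2 - 10·10²/3 - 10·5³/(6·10) = -625/6 kN·m
Superposition: M = Σ M_i = -650/3 kN·m ≈ -216.666667 kN·m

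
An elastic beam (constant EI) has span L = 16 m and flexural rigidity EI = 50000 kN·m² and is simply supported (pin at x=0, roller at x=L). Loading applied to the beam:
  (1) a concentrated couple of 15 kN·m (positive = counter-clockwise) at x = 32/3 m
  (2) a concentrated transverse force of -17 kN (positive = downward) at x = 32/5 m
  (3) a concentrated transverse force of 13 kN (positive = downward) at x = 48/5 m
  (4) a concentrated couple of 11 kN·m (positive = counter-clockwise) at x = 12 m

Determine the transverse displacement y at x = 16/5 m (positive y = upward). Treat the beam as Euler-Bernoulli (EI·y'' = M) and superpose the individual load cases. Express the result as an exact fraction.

Load 1 — applied couple M₀=15 kN·m at a=32/3 m (b=L-a=16/3):
  y_1 = (M₀x³/(6L)+C₁x)/EI  [x≤a] with C₁=M₀(3b²-L²)/(6L)=-80/3 = (15·(16/5)³/(6·16)+(-80/3)·(16/5))/50000 = -376/234375 m
Load 2 — point force P=-17 kN at a=32/5 m (b=L-a=48/5):
  y_2 = -Pbx(L²-b²-x²)/(6LEI)  [x≤a] = -(-17)·(48/5)·(16/5)·(16²-(48/5)²-(16/5)²)/(6·16·50000) = 6528/390625 m
Load 3 — point force P=13 kN at a=48/5 m (b=L-a=32/5):
  y_3 = -Pbx(L²-b²-x²)/(6LEI)  [x≤a] = -13·(32/5)·(16/5)·(16²-(32/5)²-(16/5)²)/(6·16·50000) = -13312/1171875 m
Load 4 — applied couple M₀=11 kN·m at a=12 m (b=L-a=4):
  y_4 = (M₀x³/(6L)+C₁x)/EI  [x≤a] with C₁=M₀(3b²-L²)/(6L)=-143/6 = (11·(16/5)³/(6·16)+(-143/6)·(16/5))/50000 = -1133/781250 m
Superposition: y = Σ y_i = 359/156250 m ≈ 0.002298 m

y(16/5) = 359/156250 m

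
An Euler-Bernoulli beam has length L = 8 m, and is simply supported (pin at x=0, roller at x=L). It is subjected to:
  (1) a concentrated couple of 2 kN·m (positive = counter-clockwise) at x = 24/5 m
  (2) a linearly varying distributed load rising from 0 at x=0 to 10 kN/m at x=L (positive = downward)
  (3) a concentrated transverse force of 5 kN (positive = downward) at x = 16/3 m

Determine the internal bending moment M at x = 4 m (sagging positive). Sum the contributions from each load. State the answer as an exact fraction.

Load 1 — applied couple M₀=2 kN·m at a=24/5 m (b=L-a=16/5):
  M_1 = M₀x/L  [x≤a] = 2·4/8 = 1 kN·m
Load 2 — triangular load w₀=10 kN/m (0→w₀ over full span):
  M_2 = w₀Lx/6 - w₀x³/(6L) = 10·8·4/6 - 10·4³/(6·8) = 40 kN·m
Load 3 — point force P=5 kN at a=16/3 m (b=L-a=8/3):
  M_3 = Pbx/L  [x≤a] = 5·(8/3)·4/8 = 20/3 kN·m
Superposition: M = Σ M_i = 143/3 kN·m ≈ 47.666667 kN·m

M(4) = 143/3 kN·m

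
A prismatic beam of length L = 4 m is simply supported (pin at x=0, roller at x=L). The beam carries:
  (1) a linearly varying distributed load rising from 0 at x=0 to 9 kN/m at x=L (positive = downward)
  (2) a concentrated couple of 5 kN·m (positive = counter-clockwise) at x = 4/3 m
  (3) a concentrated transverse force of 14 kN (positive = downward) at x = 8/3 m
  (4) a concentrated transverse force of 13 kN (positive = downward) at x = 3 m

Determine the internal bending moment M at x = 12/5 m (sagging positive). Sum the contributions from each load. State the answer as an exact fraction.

Load 1 — triangular load w₀=9 kN/m (0→w₀ over full span):
  M_1 = w₀Lx/6 - w₀x³/(6L) = 9·4·(12/5)/6 - 9·(12/5)³/(6·4) = 1152/125 kN·m
Load 2 — applied couple M₀=5 kN·m at a=4/3 m (b=L-a=8/3):
  M_2 = M₀x/L - M₀  [x>a] = 5·(12/5)/4 - 5 = -2 kN·m
Load 3 — point force P=14 kN at a=8/3 m (b=L-a=4/3):
  M_3 = Pbx/L  [x≤a] = 14·(4/3)·(12/5)/4 = 56/5 kN·m
Load 4 — point force P=13 kN at a=3 m (b=L-a=1):
  M_4 = Pbx/L  [x≤a] = 13·1·(12/5)/4 = 39/5 kN·m
Superposition: M = Σ M_i = 3277/125 kN·m ≈ 26.216000 kN·m

M(12/5) = 3277/125 kN·m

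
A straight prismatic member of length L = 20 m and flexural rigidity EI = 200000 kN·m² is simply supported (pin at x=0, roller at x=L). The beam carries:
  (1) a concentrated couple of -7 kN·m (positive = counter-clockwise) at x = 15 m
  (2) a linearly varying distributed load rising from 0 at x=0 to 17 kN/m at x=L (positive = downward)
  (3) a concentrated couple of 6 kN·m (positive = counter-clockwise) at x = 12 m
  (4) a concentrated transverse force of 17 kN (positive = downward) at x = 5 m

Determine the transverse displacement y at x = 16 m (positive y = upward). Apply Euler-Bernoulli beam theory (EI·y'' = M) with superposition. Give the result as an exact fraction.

y(16) = -900971/15000000 m

Load 1 — applied couple M₀=-7 kN·m at a=15 m (b=L-a=5):
  y_1 = (M₀x³/(6L)-M₀(x-a)²/2+C₁x)/EI  [x>a] with C₁=M₀(3b²-L²)/(6L)=455/24 = ((-7)·16³/(6·20)-(-7)·(16-15)²/2+(455/24)·16)/200000 = 679/2000000 m
Load 2 — triangular load w₀=17 kN/m (0→w₀ over full span):
  y_2 = -w₀x(7L⁴-10L²x²+3x⁴)/(360LEI) = -17·16·(7·20⁴-10·20²·16²+3·16⁴)/(360·20·200000) = -4318/78125 m
Load 3 — applied couple M₀=6 kN·m at a=12 m (b=L-a=8):
  y_3 = (M₀x³/(6L)-M₀(x-a)²/2+C₁x)/EI  [x>a] with C₁=M₀(3b²-L²)/(6L)=-52/5 = (6·16³/(6·20)-6·(16-12)²/2+(-52/5)·16)/200000 = -3/62500 m
Load 4 — point force P=17 kN at a=5 m (b=L-a=15):
  y_4 = -Pa(L-x)(2Lx-a²-x²)/(6LEI)  [x>a] = -17·5·(20-16)·(2·20·16-5²-16²)/(6·20·200000) = -6103/1200000 m
Superposition: y = Σ y_i = -900971/15000000 m ≈ -0.060065 m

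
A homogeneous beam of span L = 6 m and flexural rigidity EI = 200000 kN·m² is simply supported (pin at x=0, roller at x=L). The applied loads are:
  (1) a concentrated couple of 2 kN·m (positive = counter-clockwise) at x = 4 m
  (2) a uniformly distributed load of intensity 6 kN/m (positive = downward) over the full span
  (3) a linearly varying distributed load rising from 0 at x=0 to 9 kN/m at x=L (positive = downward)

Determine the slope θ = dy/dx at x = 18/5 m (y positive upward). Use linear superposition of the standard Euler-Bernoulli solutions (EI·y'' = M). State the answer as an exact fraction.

θ(18/5) = 6289/46875000 rad

Load 1 — applied couple M₀=2 kN·m at a=4 m (b=L-a=2):
  θ_1 = (M₀x²/(2L)+C₁)/EI  [x≤a] with C₁=M₀(3b²-L²)/(6L)=-4/3 = (2·(18/5)²/(2·6)+(-4/3))/200000 = 31/7500000 rad
Load 2 — uniform load w=6 kN/m over full span:
  θ_2 = -w(L³-6Lx²+4x³)/(24EI) = -6·(6³-6·6·(18/5)²+4·(18/5)³)/(24·200000) = 999/12500000 rad
Load 3 — triangular load w₀=9 kN/m (0→w₀ over full span):
  θ_3 = -w₀(7L⁴-30L²x²+15x⁴)/(360LEI) = -9·(7·6⁴-30·6²·(18/5)²+15·(18/5)⁴)/(360·6·200000) = 783/15625000 rad
Superposition: θ = Σ θ_i = 6289/46875000 rad ≈ 0.000134 rad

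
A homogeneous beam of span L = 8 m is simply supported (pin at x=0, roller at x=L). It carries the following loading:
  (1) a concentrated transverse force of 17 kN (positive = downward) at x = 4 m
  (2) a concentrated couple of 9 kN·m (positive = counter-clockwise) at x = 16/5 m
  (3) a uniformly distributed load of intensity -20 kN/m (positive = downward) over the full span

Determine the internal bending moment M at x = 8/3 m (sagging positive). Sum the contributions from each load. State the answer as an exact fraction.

Load 1 — point force P=17 kN at a=4 m (b=L-a=4):
  M_1 = Pbx/L  [x≤a] = 17·4·(8/3)/8 = 68/3 kN·m
Load 2 — applied couple M₀=9 kN·m at a=16/5 m (b=L-a=24/5):
  M_2 = M₀x/L  [x≤a] = 9·(8/3)/8 = 3 kN·m
Load 3 — uniform load w=-20 kN/m over full span:
  M_3 = wx(L-x)/2 = (-20)·(8/3)·(8-(8/3))/2 = -1280/9 kN·m
Superposition: M = Σ M_i = -1049/9 kN·m ≈ -116.555556 kN·m

M(8/3) = -1049/9 kN·m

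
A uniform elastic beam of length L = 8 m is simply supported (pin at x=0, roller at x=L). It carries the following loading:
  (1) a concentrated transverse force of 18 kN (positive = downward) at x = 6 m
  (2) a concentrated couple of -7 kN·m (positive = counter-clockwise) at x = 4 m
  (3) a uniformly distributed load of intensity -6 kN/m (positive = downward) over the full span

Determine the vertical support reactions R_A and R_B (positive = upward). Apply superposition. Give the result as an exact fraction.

Load 1 — point force P=18 kN at a=6 m (b=L-a=2):
  R_A = Pb/L = 18·2/8 = 9/2 kN
  R_B = Pa/L = 18·6/8 = 27/2 kN
Load 2 — applied couple M₀=-7 kN·m at a=4 m (b=L-a=4):
  R_A = M₀/L = (-7)/8 = -7/8 kN
  R_B = -M₀/L = -(-7)/8 = 7/8 kN
Load 3 — uniform load w=-6 kN/m over full span:
  R_A = wL/2 = (-6)·8/2 = -24 kN
  R_B = wL/2 = (-6)·8/2 = -24 kN
Superposition: R_A = -163/8 kN, R_B = -77/8 kN

R_A = -163/8 kN, R_B = -77/8 kN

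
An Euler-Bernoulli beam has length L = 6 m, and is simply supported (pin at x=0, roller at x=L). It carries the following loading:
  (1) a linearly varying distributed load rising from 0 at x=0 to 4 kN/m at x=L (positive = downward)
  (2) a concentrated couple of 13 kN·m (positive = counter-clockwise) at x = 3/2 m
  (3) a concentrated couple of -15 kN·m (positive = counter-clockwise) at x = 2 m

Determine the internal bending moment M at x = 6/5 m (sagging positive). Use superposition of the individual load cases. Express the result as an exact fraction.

Load 1 — triangular load w₀=4 kN/m (0→w₀ over full span):
  M_1 = w₀Lx/6 - w₀x³/(6L) = 4·6·(6/5)/6 - 4·(6/5)³/(6·6) = 576/125 kN·m
Load 2 — applied couple M₀=13 kN·m at a=3/2 m (b=L-a=9/2):
  M_2 = M₀x/L  [x≤a] = 13·(6/5)/6 = 13/5 kN·m
Load 3 — applied couple M₀=-15 kN·m at a=2 m (b=L-a=4):
  M_3 = M₀x/L  [x≤a] = (-15)·(6/5)/6 = -3 kN·m
Superposition: M = Σ M_i = 526/125 kN·m ≈ 4.208000 kN·m

M(6/5) = 526/125 kN·m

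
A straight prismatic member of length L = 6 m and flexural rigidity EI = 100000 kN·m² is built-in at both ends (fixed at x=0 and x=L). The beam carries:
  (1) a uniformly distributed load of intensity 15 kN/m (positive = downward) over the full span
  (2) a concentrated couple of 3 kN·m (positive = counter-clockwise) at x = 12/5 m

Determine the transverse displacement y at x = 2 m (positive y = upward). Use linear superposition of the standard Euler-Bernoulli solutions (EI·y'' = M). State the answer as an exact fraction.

y(2) = -497/1250000 m

Load 1 — uniform load w=15 kN/m over full span:
  y_1 = -wx²(L-x)²/(24EI) = -15·2²·(6-2)²/(24·100000) = -1/2500 m
Load 2 — applied couple M₀=3 kN·m at a=12/5 m (b=L-a=18/5):
  y_2 = (R_Ax³/6 - M_Ax²/2)/EI  [x≤a] with R_A=18/25, M_A=9/25 = ((18/25)·2³/6 - (9/25)·2²/2)/100000 = 3/1250000 m
Superposition: y = Σ y_i = -497/1250000 m ≈ -0.000398 m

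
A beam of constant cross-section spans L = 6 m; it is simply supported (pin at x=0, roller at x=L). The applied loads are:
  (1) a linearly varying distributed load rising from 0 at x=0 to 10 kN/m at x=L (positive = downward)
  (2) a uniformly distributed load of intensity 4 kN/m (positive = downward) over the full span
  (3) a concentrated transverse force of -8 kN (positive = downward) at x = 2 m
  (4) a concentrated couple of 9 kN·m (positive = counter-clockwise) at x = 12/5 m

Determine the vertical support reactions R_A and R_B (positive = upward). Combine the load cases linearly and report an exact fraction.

Load 1 — triangular load w₀=10 kN/m (0→w₀ over full span):
  R_A = w₀L/6 = 10·6/6 = 10 kN
  R_B = w₀L/3 = 10·6/3 = 20 kN
Load 2 — uniform load w=4 kN/m over full span:
  R_A = wL/2 = 4·6/2 = 12 kN
  R_B = wL/2 = 4·6/2 = 12 kN
Load 3 — point force P=-8 kN at a=2 m (b=L-a=4):
  R_A = Pb/L = (-8)·4/6 = -16/3 kN
  R_B = Pa/L = (-8)·2/6 = -8/3 kN
Load 4 — applied couple M₀=9 kN·m at a=12/5 m (b=L-a=18/5):
  R_A = M₀/L = 9/6 = 3/2 kN
  R_B = -M₀/L = -9/6 = -3/2 kN
Superposition: R_A = 109/6 kN, R_B = 167/6 kN

R_A = 109/6 kN, R_B = 167/6 kN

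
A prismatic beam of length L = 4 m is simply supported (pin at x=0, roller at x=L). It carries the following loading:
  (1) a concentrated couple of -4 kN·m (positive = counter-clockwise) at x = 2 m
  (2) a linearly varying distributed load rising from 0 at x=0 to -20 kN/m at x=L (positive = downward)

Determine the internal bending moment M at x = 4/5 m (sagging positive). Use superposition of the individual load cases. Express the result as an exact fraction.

M(4/5) = -276/25 kN·m

Load 1 — applied couple M₀=-4 kN·m at a=2 m (b=L-a=2):
  M_1 = M₀x/L  [x≤a] = (-4)·(4/5)/4 = -4/5 kN·m
Load 2 — triangular load w₀=-20 kN/m (0→w₀ over full span):
  M_2 = w₀Lx/6 - w₀x³/(6L) = (-20)·4·(4/5)/6 - (-20)·(4/5)³/(6·4) = -256/25 kN·m
Superposition: M = Σ M_i = -276/25 kN·m ≈ -11.040000 kN·m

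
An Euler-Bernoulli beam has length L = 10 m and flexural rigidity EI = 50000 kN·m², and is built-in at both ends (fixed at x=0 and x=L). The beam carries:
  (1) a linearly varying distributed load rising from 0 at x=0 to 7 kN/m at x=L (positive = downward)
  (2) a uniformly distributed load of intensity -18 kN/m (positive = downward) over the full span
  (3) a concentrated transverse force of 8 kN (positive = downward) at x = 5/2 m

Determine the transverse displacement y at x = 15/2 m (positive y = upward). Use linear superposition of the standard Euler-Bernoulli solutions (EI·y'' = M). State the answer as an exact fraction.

y(15/2) = 2443/614400 m

Load 1 — triangular load w₀=7 kN/m (0→w₀ over full span):
  y_1 = -w₀x²(L-x)²(x+2L)/(120LEI) = -7·(15/2)²·(10-(15/2))²·((15/2)+2·10)/(120·10·50000) = -231/204800 m
Load 2 — uniform load w=-18 kN/m over full span:
  y_2 = -wx²(L-x)²/(24EI) = -(-18)·(15/2)²·(10-(15/2))²/(24·50000) = 27/5120 m
Load 3 — point force P=8 kN at a=5/2 m (b=L-a=15/2):
  y_3 = -Pa²(L-x)²(3bL-(3b+a)(L-x))/(6L³EI)  [x>a] = -8·(5/2)²·(10-(15/2))²·(3·(15/2)·10-(3·(15/2)+(5/2))·(10-(15/2)))/(6·10³·50000) = -13/76800 m
Superposition: y = Σ y_i = 2443/614400 m ≈ 0.003976 m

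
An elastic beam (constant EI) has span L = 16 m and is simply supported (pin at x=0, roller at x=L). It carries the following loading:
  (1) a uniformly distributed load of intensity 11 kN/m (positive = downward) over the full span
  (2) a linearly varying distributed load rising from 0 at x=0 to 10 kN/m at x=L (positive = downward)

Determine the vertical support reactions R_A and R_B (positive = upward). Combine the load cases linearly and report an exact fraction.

R_A = 344/3 kN, R_B = 424/3 kN

Load 1 — uniform load w=11 kN/m over full span:
  R_A = wL/2 = 11·16/2 = 88 kN
  R_B = wL/2 = 11·16/2 = 88 kN
Load 2 — triangular load w₀=10 kN/m (0→w₀ over full span):
  R_A = w₀L/6 = 10·16/6 = 80/3 kN
  R_B = w₀L/3 = 10·16/3 = 160/3 kN
Superposition: R_A = 344/3 kN, R_B = 424/3 kN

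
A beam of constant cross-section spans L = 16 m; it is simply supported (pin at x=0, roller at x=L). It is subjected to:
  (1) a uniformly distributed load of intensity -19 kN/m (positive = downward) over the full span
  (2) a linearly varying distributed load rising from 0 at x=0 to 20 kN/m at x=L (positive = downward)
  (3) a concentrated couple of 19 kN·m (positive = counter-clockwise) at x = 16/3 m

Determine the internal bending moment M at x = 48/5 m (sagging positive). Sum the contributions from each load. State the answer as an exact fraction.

Load 1 — uniform load w=-19 kN/m over full span:
  M_1 = wx(L-x)/2 = (-19)·(48/5)·(16-(48/5))/2 = -14592/25 kN·m
Load 2 — triangular load w₀=20 kN/m (0→w₀ over full span):
  M_2 = w₀Lx/6 - w₀x³/(6L) = 20·16·(48/5)/6 - 20·(48/5)³/(6·16) = 8192/25 kN·m
Load 3 — applied couple M₀=19 kN·m at a=16/3 m (b=L-a=32/3):
  M_3 = M₀x/L - M₀  [x>a] = 19·(48/5)/16 - 19 = -38/5 kN·m
Superposition: M = Σ M_i = -1318/5 kN·m ≈ -263.600000 kN·m

M(48/5) = -1318/5 kN·m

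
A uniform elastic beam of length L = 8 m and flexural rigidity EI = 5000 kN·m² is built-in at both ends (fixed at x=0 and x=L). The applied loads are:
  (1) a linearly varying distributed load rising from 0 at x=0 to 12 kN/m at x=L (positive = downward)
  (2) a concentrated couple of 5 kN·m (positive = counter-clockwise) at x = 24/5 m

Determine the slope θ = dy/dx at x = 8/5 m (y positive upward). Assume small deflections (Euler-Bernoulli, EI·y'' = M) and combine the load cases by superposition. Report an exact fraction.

θ(8/5) = -1902/390625 rad

Load 1 — triangular load w₀=12 kN/m (0→w₀ over full span):
  θ_1 = -w₀(2x(L-x)(L-2x)(x+2L)+x²(L-x)²)/(120LEI) = -12·(2·(8/5)·(8-(8/5))·(8-2·(8/5))·((8/5)+2·8)+(8/5)²·(8-(8/5))²)/(120·8·5000) = -1792/390625 rad
Load 2 — applied couple M₀=5 kN·m at a=24/5 m (b=L-a=16/5):
  θ_2 = (R_Ax²/2 - M_Ax)/EI  [x≤a] with R_A=9/10, M_A=8/5 = ((9/10)·(8/5)²/2 - (8/5)·(8/5))/5000 = -22/78125 rad
Superposition: θ = Σ θ_i = -1902/390625 rad ≈ -0.004869 rad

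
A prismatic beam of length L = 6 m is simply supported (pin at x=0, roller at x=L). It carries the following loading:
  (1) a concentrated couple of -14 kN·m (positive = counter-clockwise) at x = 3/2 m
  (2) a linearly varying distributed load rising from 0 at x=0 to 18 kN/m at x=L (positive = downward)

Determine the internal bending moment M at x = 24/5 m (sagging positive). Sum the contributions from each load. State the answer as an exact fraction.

M(24/5) = 4238/125 kN·m

Load 1 — applied couple M₀=-14 kN·m at a=3/2 m (b=L-a=9/2):
  M_1 = M₀x/L - M₀  [x>a] = (-14)·(24/5)/6 - (-14) = 14/5 kN·m
Load 2 — triangular load w₀=18 kN/m (0→w₀ over full span):
  M_2 = w₀Lx/6 - w₀x³/(6L) = 18·6·(24/5)/6 - 18·(24/5)³/(6·6) = 3888/125 kN·m
Superposition: M = Σ M_i = 4238/125 kN·m ≈ 33.904000 kN·m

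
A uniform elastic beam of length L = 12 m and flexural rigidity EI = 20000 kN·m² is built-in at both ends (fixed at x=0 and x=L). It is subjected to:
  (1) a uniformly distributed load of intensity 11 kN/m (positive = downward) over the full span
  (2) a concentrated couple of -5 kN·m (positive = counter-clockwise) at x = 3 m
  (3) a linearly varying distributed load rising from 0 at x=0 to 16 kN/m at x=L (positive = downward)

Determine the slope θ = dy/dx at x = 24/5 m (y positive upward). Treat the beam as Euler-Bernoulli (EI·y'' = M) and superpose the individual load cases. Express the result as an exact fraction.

Load 1 — uniform load w=11 kN/m over full span:
  θ_1 = -wx(L-x)(L-2x)/(12EI) = -11·(24/5)·(12-(24/5))·(12-2·(24/5))/(12·20000) = -297/78125 rad
Load 2 — applied couple M₀=-5 kN·m at a=3 m (b=L-a=9):
  θ_2 = (R_Ax²/2 - M_Ax - M₀(x-a))/EI  [x>a] with R_A=-15/32, M_A=15/16 = ((-15/32)·(24/5)²/2 - (15/16)·(24/5) - (-5)·((24/5)-3))/20000 = -9/200000 rad
Load 3 — triangular load w₀=16 kN/m (0→w₀ over full span):
  θ_3 = -w₀(2x(L-x)(L-2x)(x+2L)+x²(L-x)²)/(120LEI) = -16·(2·(24/5)·(12-(24/5))·(12-2·(24/5))·((24/5)+2·12)+(24/5)²·(12-(24/5))²)/(120·12·20000) = -1296/390625 rad
Superposition: θ = Σ θ_i = -179109/25000000 rad ≈ -0.007164 rad

θ(24/5) = -179109/25000000 rad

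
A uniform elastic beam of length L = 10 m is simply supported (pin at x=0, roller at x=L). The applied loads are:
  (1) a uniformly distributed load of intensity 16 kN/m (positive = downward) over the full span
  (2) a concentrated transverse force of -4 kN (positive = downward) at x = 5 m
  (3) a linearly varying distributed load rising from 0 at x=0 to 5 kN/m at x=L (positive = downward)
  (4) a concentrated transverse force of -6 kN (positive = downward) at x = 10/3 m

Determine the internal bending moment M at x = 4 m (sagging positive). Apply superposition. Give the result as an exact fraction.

M(4) = 200 kN·m

Load 1 — uniform load w=16 kN/m over full span:
  M_1 = wx(L-x)/2 = 16·4·(10-4)/2 = 192 kN·m
Load 2 — point force P=-4 kN at a=5 m (b=L-a=5):
  M_2 = Pbx/L  [x≤a] = (-4)·5·4/10 = -8 kN·m
Load 3 — triangular load w₀=5 kN/m (0→w₀ over full span):
  M_3 = w₀Lx/6 - w₀x³/(6L) = 5·10·4/6 - 5·4³/(6·10) = 28 kN·m
Load 4 — point force P=-6 kN at a=10/3 m (b=L-a=20/3):
  M_4 = Pa(L-x)/L  [x>a] = (-6)·(10/3)·(10-4)/10 = -12 kN·m
Superposition: M = Σ M_i = 200 kN·m ≈ 200.000000 kN·m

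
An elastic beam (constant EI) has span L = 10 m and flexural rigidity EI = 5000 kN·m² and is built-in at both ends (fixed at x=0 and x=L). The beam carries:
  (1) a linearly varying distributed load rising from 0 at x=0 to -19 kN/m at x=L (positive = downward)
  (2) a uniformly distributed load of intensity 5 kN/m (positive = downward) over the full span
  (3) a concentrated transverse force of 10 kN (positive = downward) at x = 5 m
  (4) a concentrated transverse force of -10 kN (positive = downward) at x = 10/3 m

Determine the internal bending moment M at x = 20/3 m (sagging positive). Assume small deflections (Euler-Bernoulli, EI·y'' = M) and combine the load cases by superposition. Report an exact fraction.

M(20/3) = -865/54 kN·m

Load 1 — triangular load w₀=-19 kN/m (0→w₀ over full span):
  M_1 = 3w₀Lx/20 - w₀L²/30 - w₀x³/(6L) = 3·(-19)·10·(20/3)/20 - (-19)·10²/30 - (-19)·(20/3)³/(6·10) = -2660/81 kN·m
Load 2 — uniform load w=5 kN/m over full span:
  M_2 = wLx/2 - wL²/12 - wx²/2 = 5·10·(20/3)/2 - 5·10²/12 - 5·(20/3)²/2 = 125/9 kN·m
Load 3 — point force P=10 kN at a=5 m (b=L-a=5):
  M_3 = Pa²(a+3b)(L-x)/L³ - Pa²b/L²  [x>a] = 10·5²·(5+3·5)·(10-(20/3))/10³ - 10·5²·5/10² = 25/6 kN·m
Load 4 — point force P=-10 kN at a=10/3 m (b=L-a=20/3):
  M_4 = Pa²(a+3b)(L-x)/L³ - Pa²b/L²  [x>a] = (-10)·(10/3)²·((10/3)+3·(20/3))·(10-(20/3))/10³ - (-10)·(10/3)²·(20/3)/10² = -100/81 kN·m
Superposition: M = Σ M_i = -865/54 kN·m ≈ -16.018519 kN·m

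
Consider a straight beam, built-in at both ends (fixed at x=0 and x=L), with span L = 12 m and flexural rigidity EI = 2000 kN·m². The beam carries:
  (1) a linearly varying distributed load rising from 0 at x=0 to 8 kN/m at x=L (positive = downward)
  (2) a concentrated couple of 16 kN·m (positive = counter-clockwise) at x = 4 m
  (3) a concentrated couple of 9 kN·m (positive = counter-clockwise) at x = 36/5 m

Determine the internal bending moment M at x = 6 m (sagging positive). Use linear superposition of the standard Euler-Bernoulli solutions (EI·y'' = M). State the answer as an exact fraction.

M(6) = 334/15 kN·m

Load 1 — triangular load w₀=8 kN/m (0→w₀ over full span):
  M_1 = 3w₀Lx/20 - w₀L²/30 - w₀x³/(6L) = 3·8·12·6/20 - 8·12²/30 - 8·6³/(6·12) = 24 kN·m
Load 2 — applied couple M₀=16 kN·m at a=4 m (b=L-a=8):
  M_2 = R_Ax - M_A - M₀  [x>a] with R_A=16/9, M_A=0 = (16/9)·6 - 0 - 16 = -16/3 kN·m
Load 3 — applied couple M₀=9 kN·m at a=36/5 m (b=L-a=24/5):
  M_3 = R_Ax - M_A  [x≤a] with R_A=27/25, M_A=72/25 = (27/25)·6 - (72/25) = 18/5 kN·m
Superposition: M = Σ M_i = 334/15 kN·m ≈ 22.266667 kN·m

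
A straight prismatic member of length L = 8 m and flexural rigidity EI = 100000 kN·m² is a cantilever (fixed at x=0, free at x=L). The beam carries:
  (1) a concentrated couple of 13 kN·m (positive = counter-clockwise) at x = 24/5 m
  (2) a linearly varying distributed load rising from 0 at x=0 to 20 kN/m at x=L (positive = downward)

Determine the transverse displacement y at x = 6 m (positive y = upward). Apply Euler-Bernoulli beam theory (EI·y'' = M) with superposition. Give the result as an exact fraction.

Load 1 — applied couple M₀=13 kN·m at a=24/5 m (b=L-a=16/5):
  y_1 = M₀a(2x-a)/(2EI)  [x>a] = 13·(24/5)·(2·6-(24/5))/(2·100000) = 351/156250 m
Load 2 — triangular load w₀=20 kN/m (0→w₀ over full span):
  y_2 = (w₀Lx³/12-w₀L²x²/6-w₀x⁵/(120L))/EI = (20·8·6³/12-20·8²·6²/6-20·6⁵/(120·8))/100000 = -2481/50000 m
Superposition: y = Σ y_i = -59217/1250000 m ≈ -0.047374 m

y(6) = -59217/1250000 m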